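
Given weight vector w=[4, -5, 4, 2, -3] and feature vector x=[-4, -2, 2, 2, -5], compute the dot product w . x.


Element-wise products:
4 * -4 = -16
-5 * -2 = 10
4 * 2 = 8
2 * 2 = 4
-3 * -5 = 15
Sum = -16 + 10 + 8 + 4 + 15
= 21

21


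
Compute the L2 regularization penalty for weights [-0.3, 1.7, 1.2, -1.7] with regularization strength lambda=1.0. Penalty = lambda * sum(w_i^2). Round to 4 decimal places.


Squaring each weight:
(-0.3)^2 = 0.09
1.7^2 = 2.89
1.2^2 = 1.44
(-1.7)^2 = 2.89
Sum of squares = 7.31
Penalty = 1.0 * 7.31 = 7.3100

7.3100


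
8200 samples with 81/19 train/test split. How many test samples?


Train samples = 8200 * 81% = 6642
Test samples = 8200 - 6642
= 1558

1558


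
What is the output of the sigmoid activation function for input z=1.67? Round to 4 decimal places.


sigmoid(z) = 1 / (1 + exp(-z))
exp(-(1.67)) = exp(-1.67) = 0.1882
1 + 0.1882 = 1.1882
1 / 1.1882 = 0.8416

0.8416


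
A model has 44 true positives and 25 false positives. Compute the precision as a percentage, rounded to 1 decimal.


Precision = TP / (TP + FP) * 100
= 44 / (44 + 25)
= 44 / 69
= 0.6377
= 63.8%

63.8


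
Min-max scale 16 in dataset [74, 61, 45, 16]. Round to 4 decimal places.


Min = 16, Max = 74
Range = 74 - 16 = 58
Scaled = (x - min) / (max - min)
= (16 - 16) / 58
= 0 / 58
= 0.0000

0.0000


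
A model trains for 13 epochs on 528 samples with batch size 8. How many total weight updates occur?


Iterations per epoch = 528 / 8 = 66
Total updates = iterations_per_epoch * epochs
= 66 * 13
= 858

858


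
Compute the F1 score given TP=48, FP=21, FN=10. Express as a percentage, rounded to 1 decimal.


Precision = TP / (TP + FP) = 48 / 69 = 0.6957
Recall = TP / (TP + FN) = 48 / 58 = 0.8276
F1 = 2 * P * R / (P + R)
= 2 * 0.6957 * 0.8276 / (0.6957 + 0.8276)
= 1.1514 / 1.5232
= 0.7559
As percentage: 75.6%

75.6


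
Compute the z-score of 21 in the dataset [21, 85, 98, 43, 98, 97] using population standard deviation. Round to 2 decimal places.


Mean = (21 + 85 + 98 + 43 + 98 + 97) / 6 = 73.6667
Variance = sum((x_i - mean)^2) / n = 928.5556
Std = sqrt(928.5556) = 30.4722
Z = (x - mean) / std
= (21 - 73.6667) / 30.4722
= -52.6667 / 30.4722
= -1.73

-1.73


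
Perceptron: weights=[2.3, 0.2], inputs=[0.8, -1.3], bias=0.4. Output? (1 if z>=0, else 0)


z = w . x + b
= 2.3*0.8 + 0.2*-1.3 + 0.4
= 1.84 + -0.26 + 0.4
= 1.58 + 0.4
= 1.98
Since z = 1.98 >= 0, output = 1

1


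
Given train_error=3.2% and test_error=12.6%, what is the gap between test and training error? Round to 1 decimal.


Generalization gap = test_error - train_error
= 12.6 - 3.2
= 9.4%
A moderate gap.

9.4


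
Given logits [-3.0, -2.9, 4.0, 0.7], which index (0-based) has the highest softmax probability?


Softmax is a monotonic transformation, so it preserves the argmax.
We need to find the index of the maximum logit.
Index 0: -3.0
Index 1: -2.9
Index 2: 4.0
Index 3: 0.7
Maximum logit = 4.0 at index 2

2


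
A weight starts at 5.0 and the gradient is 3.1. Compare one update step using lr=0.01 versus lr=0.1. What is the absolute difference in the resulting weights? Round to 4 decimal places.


With lr=0.01: w_new = 5.0 - 0.01 * 3.1 = 4.969
With lr=0.1: w_new = 5.0 - 0.1 * 3.1 = 4.69
Absolute difference = |4.969 - 4.69|
= 0.2790

0.2790


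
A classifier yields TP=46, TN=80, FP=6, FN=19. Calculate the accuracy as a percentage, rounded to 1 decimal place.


Accuracy = (TP + TN) / (TP + TN + FP + FN) * 100
= (46 + 80) / (46 + 80 + 6 + 19)
= 126 / 151
= 0.8344
= 83.4%

83.4


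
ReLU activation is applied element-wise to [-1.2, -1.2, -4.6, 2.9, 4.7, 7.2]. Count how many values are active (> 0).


ReLU(x) = max(0, x) for each element:
ReLU(-1.2) = 0
ReLU(-1.2) = 0
ReLU(-4.6) = 0
ReLU(2.9) = 2.9
ReLU(4.7) = 4.7
ReLU(7.2) = 7.2
Active neurons (>0): 3

3


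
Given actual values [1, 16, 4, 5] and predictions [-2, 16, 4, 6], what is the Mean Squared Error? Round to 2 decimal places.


Differences: [3, 0, 0, -1]
Squared errors: [9, 0, 0, 1]
Sum of squared errors = 10
MSE = 10 / 4 = 2.50

2.50


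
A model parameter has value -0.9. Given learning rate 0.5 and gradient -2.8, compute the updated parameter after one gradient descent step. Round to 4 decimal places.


w_new = w_old - lr * gradient
= -0.9 - 0.5 * -2.8
= -0.9 - (-1.4)
= 0.5000

0.5000


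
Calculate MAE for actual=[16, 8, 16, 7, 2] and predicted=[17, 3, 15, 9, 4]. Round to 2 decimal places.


Absolute errors: [1, 5, 1, 2, 2]
Sum of absolute errors = 11
MAE = 11 / 5 = 2.20

2.20


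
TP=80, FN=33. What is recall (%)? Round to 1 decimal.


Recall = TP / (TP + FN) * 100
= 80 / (80 + 33)
= 80 / 113
= 0.708
= 70.8%

70.8


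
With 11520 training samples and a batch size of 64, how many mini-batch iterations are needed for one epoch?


Iterations per epoch = dataset_size / batch_size
= 11520 / 64
= 180

180


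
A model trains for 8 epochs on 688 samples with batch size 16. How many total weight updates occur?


Iterations per epoch = 688 / 16 = 43
Total updates = iterations_per_epoch * epochs
= 43 * 8
= 344

344


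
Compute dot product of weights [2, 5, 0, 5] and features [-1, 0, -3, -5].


Element-wise products:
2 * -1 = -2
5 * 0 = 0
0 * -3 = 0
5 * -5 = -25
Sum = -2 + 0 + 0 + -25
= -27

-27


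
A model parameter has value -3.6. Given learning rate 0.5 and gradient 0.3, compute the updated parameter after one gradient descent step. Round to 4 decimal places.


w_new = w_old - lr * gradient
= -3.6 - 0.5 * 0.3
= -3.6 - (0.15)
= -3.7500

-3.7500


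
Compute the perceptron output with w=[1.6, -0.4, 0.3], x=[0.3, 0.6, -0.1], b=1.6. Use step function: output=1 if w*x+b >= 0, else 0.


z = w . x + b
= 1.6*0.3 + -0.4*0.6 + 0.3*-0.1 + 1.6
= 0.48 + -0.24 + -0.03 + 1.6
= 0.21 + 1.6
= 1.81
Since z = 1.81 >= 0, output = 1

1


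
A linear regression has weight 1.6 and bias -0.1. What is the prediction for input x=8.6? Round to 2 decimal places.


y = 1.6 * 8.6 + (-0.1)
= 13.76 + (-0.1)
= 13.66

13.66


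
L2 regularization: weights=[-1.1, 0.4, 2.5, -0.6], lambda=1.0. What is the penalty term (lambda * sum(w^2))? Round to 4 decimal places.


Squaring each weight:
(-1.1)^2 = 1.21
0.4^2 = 0.16
2.5^2 = 6.25
(-0.6)^2 = 0.36
Sum of squares = 7.98
Penalty = 1.0 * 7.98 = 7.9800

7.9800


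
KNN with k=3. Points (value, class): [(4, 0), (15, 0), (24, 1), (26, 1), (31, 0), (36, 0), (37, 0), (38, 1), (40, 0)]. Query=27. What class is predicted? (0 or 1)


Distances from query 27:
Point 26 (class 1): distance = 1
Point 24 (class 1): distance = 3
Point 31 (class 0): distance = 4
K=3 nearest neighbors: classes = [1, 1, 0]
Votes for class 1: 2 / 3
Majority vote => class 1

1


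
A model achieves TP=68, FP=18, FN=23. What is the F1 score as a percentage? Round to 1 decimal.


Precision = TP / (TP + FP) = 68 / 86 = 0.7907
Recall = TP / (TP + FN) = 68 / 91 = 0.7473
F1 = 2 * P * R / (P + R)
= 2 * 0.7907 * 0.7473 / (0.7907 + 0.7473)
= 1.1817 / 1.538
= 0.7684
As percentage: 76.8%

76.8


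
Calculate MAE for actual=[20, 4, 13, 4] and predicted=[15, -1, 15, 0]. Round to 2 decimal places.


Absolute errors: [5, 5, 2, 4]
Sum of absolute errors = 16
MAE = 16 / 4 = 4.00

4.00


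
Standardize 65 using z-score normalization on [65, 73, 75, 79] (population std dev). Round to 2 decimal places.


Mean = (65 + 73 + 75 + 79) / 4 = 73.0
Variance = sum((x_i - mean)^2) / n = 26.0
Std = sqrt(26.0) = 5.099
Z = (x - mean) / std
= (65 - 73.0) / 5.099
= -8.0 / 5.099
= -1.57

-1.57


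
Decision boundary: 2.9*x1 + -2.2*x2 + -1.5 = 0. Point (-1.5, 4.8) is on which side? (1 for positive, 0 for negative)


Compute 2.9 * -1.5 + -2.2 * 4.8 + -1.5
= -4.35 + -10.56 + -1.5
= -16.41
Since -16.41 < 0, the point is on the negative side.

0


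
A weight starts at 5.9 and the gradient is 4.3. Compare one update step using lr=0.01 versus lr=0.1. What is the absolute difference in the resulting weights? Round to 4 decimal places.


With lr=0.01: w_new = 5.9 - 0.01 * 4.3 = 5.857
With lr=0.1: w_new = 5.9 - 0.1 * 4.3 = 5.47
Absolute difference = |5.857 - 5.47|
= 0.3870

0.3870


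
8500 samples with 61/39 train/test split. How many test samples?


Train samples = 8500 * 61% = 5185
Test samples = 8500 - 5185
= 3315

3315


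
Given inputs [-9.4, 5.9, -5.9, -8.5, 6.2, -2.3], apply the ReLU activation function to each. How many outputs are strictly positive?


ReLU(x) = max(0, x) for each element:
ReLU(-9.4) = 0
ReLU(5.9) = 5.9
ReLU(-5.9) = 0
ReLU(-8.5) = 0
ReLU(6.2) = 6.2
ReLU(-2.3) = 0
Active neurons (>0): 2

2


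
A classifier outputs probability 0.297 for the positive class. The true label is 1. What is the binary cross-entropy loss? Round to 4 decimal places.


For y=1: Loss = -log(p)
= -log(0.297)
= -(-1.214)
= 1.2140

1.2140


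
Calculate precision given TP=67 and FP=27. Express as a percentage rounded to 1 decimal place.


Precision = TP / (TP + FP) * 100
= 67 / (67 + 27)
= 67 / 94
= 0.7128
= 71.3%

71.3


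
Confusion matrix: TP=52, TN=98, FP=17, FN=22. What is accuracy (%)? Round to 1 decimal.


Accuracy = (TP + TN) / (TP + TN + FP + FN) * 100
= (52 + 98) / (52 + 98 + 17 + 22)
= 150 / 189
= 0.7937
= 79.4%

79.4


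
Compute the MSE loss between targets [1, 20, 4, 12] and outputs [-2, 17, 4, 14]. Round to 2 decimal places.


Differences: [3, 3, 0, -2]
Squared errors: [9, 9, 0, 4]
Sum of squared errors = 22
MSE = 22 / 4 = 5.50

5.50


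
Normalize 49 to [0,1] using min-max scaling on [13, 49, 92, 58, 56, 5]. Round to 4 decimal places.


Min = 5, Max = 92
Range = 92 - 5 = 87
Scaled = (x - min) / (max - min)
= (49 - 5) / 87
= 44 / 87
= 0.5057

0.5057


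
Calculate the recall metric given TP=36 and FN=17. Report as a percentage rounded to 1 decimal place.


Recall = TP / (TP + FN) * 100
= 36 / (36 + 17)
= 36 / 53
= 0.6792
= 67.9%

67.9


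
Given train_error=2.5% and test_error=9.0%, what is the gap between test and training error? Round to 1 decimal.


Generalization gap = test_error - train_error
= 9.0 - 2.5
= 6.5%
A moderate gap.

6.5


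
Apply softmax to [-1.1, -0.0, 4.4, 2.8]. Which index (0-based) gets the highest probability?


Softmax is a monotonic transformation, so it preserves the argmax.
We need to find the index of the maximum logit.
Index 0: -1.1
Index 1: -0.0
Index 2: 4.4
Index 3: 2.8
Maximum logit = 4.4 at index 2

2


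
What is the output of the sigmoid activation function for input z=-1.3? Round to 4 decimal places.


sigmoid(z) = 1 / (1 + exp(-z))
exp(-(-1.3)) = exp(1.3) = 3.6693
1 + 3.6693 = 4.6693
1 / 4.6693 = 0.2142

0.2142


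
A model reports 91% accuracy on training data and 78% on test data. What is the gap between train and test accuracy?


Gap = train_accuracy - test_accuracy
= 91 - 78
= 13%
This gap suggests the model is overfitting.

13


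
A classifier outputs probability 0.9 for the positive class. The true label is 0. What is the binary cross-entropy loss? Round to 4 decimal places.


For y=0: Loss = -log(1-p)
= -log(1 - 0.9)
= -log(0.1)
= -(-2.3026)
= 2.3026

2.3026


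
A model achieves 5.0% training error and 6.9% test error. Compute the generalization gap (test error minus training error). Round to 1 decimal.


Generalization gap = test_error - train_error
= 6.9 - 5.0
= 1.9%
A small gap suggests good generalization.

1.9


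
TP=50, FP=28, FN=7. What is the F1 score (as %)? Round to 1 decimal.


Precision = TP / (TP + FP) = 50 / 78 = 0.641
Recall = TP / (TP + FN) = 50 / 57 = 0.8772
F1 = 2 * P * R / (P + R)
= 2 * 0.641 * 0.8772 / (0.641 + 0.8772)
= 1.1246 / 1.5182
= 0.7407
As percentage: 74.1%

74.1


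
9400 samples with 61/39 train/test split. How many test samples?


Train samples = 9400 * 61% = 5734
Test samples = 9400 - 5734
= 3666

3666


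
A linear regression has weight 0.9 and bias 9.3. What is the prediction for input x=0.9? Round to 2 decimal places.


y = 0.9 * 0.9 + (9.3)
= 0.81 + (9.3)
= 10.11

10.11


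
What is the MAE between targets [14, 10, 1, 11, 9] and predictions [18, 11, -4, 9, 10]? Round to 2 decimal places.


Absolute errors: [4, 1, 5, 2, 1]
Sum of absolute errors = 13
MAE = 13 / 5 = 2.60

2.60


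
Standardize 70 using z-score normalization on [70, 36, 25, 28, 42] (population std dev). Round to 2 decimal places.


Mean = (70 + 36 + 25 + 28 + 42) / 5 = 40.2
Variance = sum((x_i - mean)^2) / n = 257.76
Std = sqrt(257.76) = 16.0549
Z = (x - mean) / std
= (70 - 40.2) / 16.0549
= 29.8 / 16.0549
= 1.86

1.86


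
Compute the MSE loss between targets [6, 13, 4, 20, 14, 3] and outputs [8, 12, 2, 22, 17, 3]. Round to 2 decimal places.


Differences: [-2, 1, 2, -2, -3, 0]
Squared errors: [4, 1, 4, 4, 9, 0]
Sum of squared errors = 22
MSE = 22 / 6 = 3.67

3.67


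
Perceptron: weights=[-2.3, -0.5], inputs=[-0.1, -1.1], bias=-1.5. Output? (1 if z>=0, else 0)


z = w . x + b
= -2.3*-0.1 + -0.5*-1.1 + -1.5
= 0.23 + 0.55 + -1.5
= 0.78 + -1.5
= -0.72
Since z = -0.72 < 0, output = 0

0


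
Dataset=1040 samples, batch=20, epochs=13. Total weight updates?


Iterations per epoch = 1040 / 20 = 52
Total updates = iterations_per_epoch * epochs
= 52 * 13
= 676

676


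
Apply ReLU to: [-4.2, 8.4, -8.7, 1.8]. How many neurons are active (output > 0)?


ReLU(x) = max(0, x) for each element:
ReLU(-4.2) = 0
ReLU(8.4) = 8.4
ReLU(-8.7) = 0
ReLU(1.8) = 1.8
Active neurons (>0): 2

2


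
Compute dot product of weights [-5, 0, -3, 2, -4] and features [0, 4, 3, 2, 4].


Element-wise products:
-5 * 0 = 0
0 * 4 = 0
-3 * 3 = -9
2 * 2 = 4
-4 * 4 = -16
Sum = 0 + 0 + -9 + 4 + -16
= -21

-21


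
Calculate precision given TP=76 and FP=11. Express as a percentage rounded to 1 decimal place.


Precision = TP / (TP + FP) * 100
= 76 / (76 + 11)
= 76 / 87
= 0.8736
= 87.4%

87.4


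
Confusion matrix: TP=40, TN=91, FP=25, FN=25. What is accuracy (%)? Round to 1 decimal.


Accuracy = (TP + TN) / (TP + TN + FP + FN) * 100
= (40 + 91) / (40 + 91 + 25 + 25)
= 131 / 181
= 0.7238
= 72.4%

72.4


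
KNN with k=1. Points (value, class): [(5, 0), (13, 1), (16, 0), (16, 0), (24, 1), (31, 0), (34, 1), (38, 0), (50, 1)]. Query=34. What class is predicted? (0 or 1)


Distances from query 34:
Point 34 (class 1): distance = 0
K=1 nearest neighbors: classes = [1]
Votes for class 1: 1 / 1
Majority vote => class 1

1


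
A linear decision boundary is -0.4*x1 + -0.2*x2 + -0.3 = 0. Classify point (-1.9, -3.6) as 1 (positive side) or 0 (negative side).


Compute -0.4 * -1.9 + -0.2 * -3.6 + -0.3
= 0.76 + 0.72 + -0.3
= 1.18
Since 1.18 >= 0, the point is on the positive side.

1


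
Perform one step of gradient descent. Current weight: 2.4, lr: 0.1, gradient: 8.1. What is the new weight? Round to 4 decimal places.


w_new = w_old - lr * gradient
= 2.4 - 0.1 * 8.1
= 2.4 - (0.81)
= 1.5900

1.5900


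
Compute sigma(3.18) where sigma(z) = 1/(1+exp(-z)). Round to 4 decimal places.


sigmoid(z) = 1 / (1 + exp(-z))
exp(-(3.18)) = exp(-3.18) = 0.0416
1 + 0.0416 = 1.0416
1 / 1.0416 = 0.9601

0.9601


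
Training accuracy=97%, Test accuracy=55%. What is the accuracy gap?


Gap = train_accuracy - test_accuracy
= 97 - 55
= 42%
This large gap strongly indicates overfitting.

42


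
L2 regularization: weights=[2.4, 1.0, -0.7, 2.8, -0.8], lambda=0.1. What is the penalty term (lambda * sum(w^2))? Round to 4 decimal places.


Squaring each weight:
2.4^2 = 5.76
1.0^2 = 1.0
(-0.7)^2 = 0.49
2.8^2 = 7.84
(-0.8)^2 = 0.64
Sum of squares = 15.73
Penalty = 0.1 * 15.73 = 1.5730

1.5730


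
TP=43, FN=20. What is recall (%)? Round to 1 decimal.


Recall = TP / (TP + FN) * 100
= 43 / (43 + 20)
= 43 / 63
= 0.6825
= 68.3%

68.3


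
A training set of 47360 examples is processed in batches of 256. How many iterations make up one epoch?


Iterations per epoch = dataset_size / batch_size
= 47360 / 256
= 185

185


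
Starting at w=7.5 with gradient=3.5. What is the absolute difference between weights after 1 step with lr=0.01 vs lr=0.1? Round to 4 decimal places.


With lr=0.01: w_new = 7.5 - 0.01 * 3.5 = 7.465
With lr=0.1: w_new = 7.5 - 0.1 * 3.5 = 7.15
Absolute difference = |7.465 - 7.15|
= 0.3150

0.3150


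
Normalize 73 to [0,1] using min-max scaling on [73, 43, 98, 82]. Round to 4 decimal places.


Min = 43, Max = 98
Range = 98 - 43 = 55
Scaled = (x - min) / (max - min)
= (73 - 43) / 55
= 30 / 55
= 0.5455

0.5455


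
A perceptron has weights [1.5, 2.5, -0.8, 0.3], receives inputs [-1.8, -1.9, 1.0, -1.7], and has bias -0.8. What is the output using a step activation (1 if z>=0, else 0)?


z = w . x + b
= 1.5*-1.8 + 2.5*-1.9 + -0.8*1.0 + 0.3*-1.7 + -0.8
= -2.7 + -4.75 + -0.8 + -0.51 + -0.8
= -8.76 + -0.8
= -9.56
Since z = -9.56 < 0, output = 0

0


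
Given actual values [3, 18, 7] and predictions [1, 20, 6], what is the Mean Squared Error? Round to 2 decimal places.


Differences: [2, -2, 1]
Squared errors: [4, 4, 1]
Sum of squared errors = 9
MSE = 9 / 3 = 3.00

3.00


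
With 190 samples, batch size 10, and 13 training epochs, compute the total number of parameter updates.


Iterations per epoch = 190 / 10 = 19
Total updates = iterations_per_epoch * epochs
= 19 * 13
= 247

247


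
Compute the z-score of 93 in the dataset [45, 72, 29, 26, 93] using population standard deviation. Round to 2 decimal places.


Mean = (45 + 72 + 29 + 26 + 93) / 5 = 53.0
Variance = sum((x_i - mean)^2) / n = 666.0
Std = sqrt(666.0) = 25.807
Z = (x - mean) / std
= (93 - 53.0) / 25.807
= 40.0 / 25.807
= 1.55

1.55


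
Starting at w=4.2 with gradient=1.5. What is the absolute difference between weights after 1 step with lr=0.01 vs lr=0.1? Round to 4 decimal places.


With lr=0.01: w_new = 4.2 - 0.01 * 1.5 = 4.185
With lr=0.1: w_new = 4.2 - 0.1 * 1.5 = 4.05
Absolute difference = |4.185 - 4.05|
= 0.1350

0.1350


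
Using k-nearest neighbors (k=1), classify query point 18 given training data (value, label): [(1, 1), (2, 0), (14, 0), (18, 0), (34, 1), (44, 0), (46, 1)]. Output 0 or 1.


Distances from query 18:
Point 18 (class 0): distance = 0
K=1 nearest neighbors: classes = [0]
Votes for class 1: 0 / 1
Majority vote => class 0

0


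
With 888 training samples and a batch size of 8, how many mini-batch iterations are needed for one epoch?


Iterations per epoch = dataset_size / batch_size
= 888 / 8
= 111

111


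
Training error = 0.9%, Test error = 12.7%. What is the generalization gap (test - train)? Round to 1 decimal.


Generalization gap = test_error - train_error
= 12.7 - 0.9
= 11.8%
A large gap suggests overfitting.

11.8


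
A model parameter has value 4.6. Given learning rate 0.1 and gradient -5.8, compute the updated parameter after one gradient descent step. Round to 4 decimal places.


w_new = w_old - lr * gradient
= 4.6 - 0.1 * -5.8
= 4.6 - (-0.58)
= 5.1800

5.1800


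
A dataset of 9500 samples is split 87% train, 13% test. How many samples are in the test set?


Train samples = 9500 * 87% = 8265
Test samples = 9500 - 8265
= 1235

1235


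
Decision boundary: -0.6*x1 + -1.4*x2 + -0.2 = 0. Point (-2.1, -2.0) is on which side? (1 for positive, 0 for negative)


Compute -0.6 * -2.1 + -1.4 * -2.0 + -0.2
= 1.26 + 2.8 + -0.2
= 3.86
Since 3.86 >= 0, the point is on the positive side.

1


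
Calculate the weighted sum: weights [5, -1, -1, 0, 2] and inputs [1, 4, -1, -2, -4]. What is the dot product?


Element-wise products:
5 * 1 = 5
-1 * 4 = -4
-1 * -1 = 1
0 * -2 = 0
2 * -4 = -8
Sum = 5 + -4 + 1 + 0 + -8
= -6

-6


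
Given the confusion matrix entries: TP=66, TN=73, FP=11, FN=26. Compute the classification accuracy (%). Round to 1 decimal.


Accuracy = (TP + TN) / (TP + TN + FP + FN) * 100
= (66 + 73) / (66 + 73 + 11 + 26)
= 139 / 176
= 0.7898
= 79.0%

79.0


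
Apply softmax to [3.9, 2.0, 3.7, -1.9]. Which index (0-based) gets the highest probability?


Softmax is a monotonic transformation, so it preserves the argmax.
We need to find the index of the maximum logit.
Index 0: 3.9
Index 1: 2.0
Index 2: 3.7
Index 3: -1.9
Maximum logit = 3.9 at index 0

0


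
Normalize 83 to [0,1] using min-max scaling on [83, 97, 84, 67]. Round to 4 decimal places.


Min = 67, Max = 97
Range = 97 - 67 = 30
Scaled = (x - min) / (max - min)
= (83 - 67) / 30
= 16 / 30
= 0.5333

0.5333


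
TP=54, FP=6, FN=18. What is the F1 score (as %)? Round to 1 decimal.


Precision = TP / (TP + FP) = 54 / 60 = 0.9
Recall = TP / (TP + FN) = 54 / 72 = 0.75
F1 = 2 * P * R / (P + R)
= 2 * 0.9 * 0.75 / (0.9 + 0.75)
= 1.35 / 1.65
= 0.8182
As percentage: 81.8%

81.8


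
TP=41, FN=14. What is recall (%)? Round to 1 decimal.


Recall = TP / (TP + FN) * 100
= 41 / (41 + 14)
= 41 / 55
= 0.7455
= 74.5%

74.5


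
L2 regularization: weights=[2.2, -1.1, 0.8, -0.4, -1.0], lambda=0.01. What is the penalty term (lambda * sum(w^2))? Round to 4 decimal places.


Squaring each weight:
2.2^2 = 4.84
(-1.1)^2 = 1.21
0.8^2 = 0.64
(-0.4)^2 = 0.16
(-1.0)^2 = 1.0
Sum of squares = 7.85
Penalty = 0.01 * 7.85 = 0.0785

0.0785


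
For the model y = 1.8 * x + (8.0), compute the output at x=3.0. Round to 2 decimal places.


y = 1.8 * 3.0 + (8.0)
= 5.4 + (8.0)
= 13.40

13.40


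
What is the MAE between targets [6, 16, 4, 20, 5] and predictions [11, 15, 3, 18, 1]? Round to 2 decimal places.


Absolute errors: [5, 1, 1, 2, 4]
Sum of absolute errors = 13
MAE = 13 / 5 = 2.60

2.60


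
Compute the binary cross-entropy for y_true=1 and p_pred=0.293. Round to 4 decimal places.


For y=1: Loss = -log(p)
= -log(0.293)
= -(-1.2276)
= 1.2276

1.2276


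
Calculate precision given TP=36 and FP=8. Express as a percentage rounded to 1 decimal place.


Precision = TP / (TP + FP) * 100
= 36 / (36 + 8)
= 36 / 44
= 0.8182
= 81.8%

81.8


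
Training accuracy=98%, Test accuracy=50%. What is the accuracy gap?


Gap = train_accuracy - test_accuracy
= 98 - 50
= 48%
This large gap strongly indicates overfitting.

48


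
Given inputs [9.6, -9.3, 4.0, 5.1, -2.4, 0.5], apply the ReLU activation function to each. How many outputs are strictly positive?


ReLU(x) = max(0, x) for each element:
ReLU(9.6) = 9.6
ReLU(-9.3) = 0
ReLU(4.0) = 4.0
ReLU(5.1) = 5.1
ReLU(-2.4) = 0
ReLU(0.5) = 0.5
Active neurons (>0): 4

4


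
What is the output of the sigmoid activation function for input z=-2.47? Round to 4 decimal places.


sigmoid(z) = 1 / (1 + exp(-z))
exp(-(-2.47)) = exp(2.47) = 11.8224
1 + 11.8224 = 12.8224
1 / 12.8224 = 0.0780

0.0780


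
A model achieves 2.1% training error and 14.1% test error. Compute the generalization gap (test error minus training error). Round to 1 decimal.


Generalization gap = test_error - train_error
= 14.1 - 2.1
= 12.0%
A large gap suggests overfitting.

12.0


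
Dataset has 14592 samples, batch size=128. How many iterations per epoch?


Iterations per epoch = dataset_size / batch_size
= 14592 / 128
= 114

114


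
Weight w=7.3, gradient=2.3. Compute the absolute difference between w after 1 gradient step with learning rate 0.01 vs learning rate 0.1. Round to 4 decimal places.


With lr=0.01: w_new = 7.3 - 0.01 * 2.3 = 7.277
With lr=0.1: w_new = 7.3 - 0.1 * 2.3 = 7.07
Absolute difference = |7.277 - 7.07|
= 0.2070

0.2070


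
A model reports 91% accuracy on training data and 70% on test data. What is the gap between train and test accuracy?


Gap = train_accuracy - test_accuracy
= 91 - 70
= 21%
This large gap strongly indicates overfitting.

21


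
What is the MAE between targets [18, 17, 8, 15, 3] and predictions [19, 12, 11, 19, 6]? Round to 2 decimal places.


Absolute errors: [1, 5, 3, 4, 3]
Sum of absolute errors = 16
MAE = 16 / 5 = 3.20

3.20


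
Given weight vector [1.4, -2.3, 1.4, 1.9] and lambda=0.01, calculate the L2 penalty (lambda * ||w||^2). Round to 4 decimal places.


Squaring each weight:
1.4^2 = 1.96
(-2.3)^2 = 5.29
1.4^2 = 1.96
1.9^2 = 3.61
Sum of squares = 12.82
Penalty = 0.01 * 12.82 = 0.1282

0.1282


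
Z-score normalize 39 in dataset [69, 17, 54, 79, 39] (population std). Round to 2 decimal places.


Mean = (69 + 17 + 54 + 79 + 39) / 5 = 51.6
Variance = sum((x_i - mean)^2) / n = 483.04
Std = sqrt(483.04) = 21.9782
Z = (x - mean) / std
= (39 - 51.6) / 21.9782
= -12.6 / 21.9782
= -0.57

-0.57


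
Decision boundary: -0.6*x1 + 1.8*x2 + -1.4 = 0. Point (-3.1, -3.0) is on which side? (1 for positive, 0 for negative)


Compute -0.6 * -3.1 + 1.8 * -3.0 + -1.4
= 1.86 + -5.4 + -1.4
= -4.94
Since -4.94 < 0, the point is on the negative side.

0


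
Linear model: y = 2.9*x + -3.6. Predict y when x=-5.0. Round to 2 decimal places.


y = 2.9 * -5.0 + (-3.6)
= -14.5 + (-3.6)
= -18.10

-18.10


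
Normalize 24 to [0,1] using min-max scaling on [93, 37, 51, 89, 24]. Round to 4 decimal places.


Min = 24, Max = 93
Range = 93 - 24 = 69
Scaled = (x - min) / (max - min)
= (24 - 24) / 69
= 0 / 69
= 0.0000

0.0000


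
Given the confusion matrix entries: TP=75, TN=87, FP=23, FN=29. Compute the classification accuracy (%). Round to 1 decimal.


Accuracy = (TP + TN) / (TP + TN + FP + FN) * 100
= (75 + 87) / (75 + 87 + 23 + 29)
= 162 / 214
= 0.757
= 75.7%

75.7


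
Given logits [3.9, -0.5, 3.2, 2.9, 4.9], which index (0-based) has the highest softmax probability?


Softmax is a monotonic transformation, so it preserves the argmax.
We need to find the index of the maximum logit.
Index 0: 3.9
Index 1: -0.5
Index 2: 3.2
Index 3: 2.9
Index 4: 4.9
Maximum logit = 4.9 at index 4

4


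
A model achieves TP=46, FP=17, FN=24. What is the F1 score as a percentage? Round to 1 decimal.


Precision = TP / (TP + FP) = 46 / 63 = 0.7302
Recall = TP / (TP + FN) = 46 / 70 = 0.6571
F1 = 2 * P * R / (P + R)
= 2 * 0.7302 * 0.6571 / (0.7302 + 0.6571)
= 0.9596 / 1.3873
= 0.6917
As percentage: 69.2%

69.2


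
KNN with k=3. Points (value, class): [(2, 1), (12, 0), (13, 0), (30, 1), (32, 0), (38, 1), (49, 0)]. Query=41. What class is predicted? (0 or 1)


Distances from query 41:
Point 38 (class 1): distance = 3
Point 49 (class 0): distance = 8
Point 32 (class 0): distance = 9
K=3 nearest neighbors: classes = [1, 0, 0]
Votes for class 1: 1 / 3
Majority vote => class 0

0


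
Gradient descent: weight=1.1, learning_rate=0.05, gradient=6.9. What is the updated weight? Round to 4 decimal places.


w_new = w_old - lr * gradient
= 1.1 - 0.05 * 6.9
= 1.1 - (0.345)
= 0.7550

0.7550


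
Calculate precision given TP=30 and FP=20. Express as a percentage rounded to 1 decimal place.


Precision = TP / (TP + FP) * 100
= 30 / (30 + 20)
= 30 / 50
= 0.6
= 60.0%

60.0


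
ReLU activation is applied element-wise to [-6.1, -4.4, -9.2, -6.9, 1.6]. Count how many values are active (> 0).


ReLU(x) = max(0, x) for each element:
ReLU(-6.1) = 0
ReLU(-4.4) = 0
ReLU(-9.2) = 0
ReLU(-6.9) = 0
ReLU(1.6) = 1.6
Active neurons (>0): 1

1


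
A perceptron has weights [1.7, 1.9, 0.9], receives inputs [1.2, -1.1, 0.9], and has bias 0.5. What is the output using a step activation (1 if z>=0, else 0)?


z = w . x + b
= 1.7*1.2 + 1.9*-1.1 + 0.9*0.9 + 0.5
= 2.04 + -2.09 + 0.81 + 0.5
= 0.76 + 0.5
= 1.26
Since z = 1.26 >= 0, output = 1

1


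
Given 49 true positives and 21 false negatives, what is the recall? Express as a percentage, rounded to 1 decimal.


Recall = TP / (TP + FN) * 100
= 49 / (49 + 21)
= 49 / 70
= 0.7
= 70.0%

70.0


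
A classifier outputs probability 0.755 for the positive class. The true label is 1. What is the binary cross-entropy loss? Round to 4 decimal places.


For y=1: Loss = -log(p)
= -log(0.755)
= -(-0.281)
= 0.2810

0.2810


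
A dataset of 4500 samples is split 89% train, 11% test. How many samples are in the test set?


Train samples = 4500 * 89% = 4005
Test samples = 4500 - 4005
= 495

495


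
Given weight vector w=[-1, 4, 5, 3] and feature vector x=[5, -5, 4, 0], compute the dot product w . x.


Element-wise products:
-1 * 5 = -5
4 * -5 = -20
5 * 4 = 20
3 * 0 = 0
Sum = -5 + -20 + 20 + 0
= -5

-5


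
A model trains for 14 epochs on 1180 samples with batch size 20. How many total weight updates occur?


Iterations per epoch = 1180 / 20 = 59
Total updates = iterations_per_epoch * epochs
= 59 * 14
= 826

826


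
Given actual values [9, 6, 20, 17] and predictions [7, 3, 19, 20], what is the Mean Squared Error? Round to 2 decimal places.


Differences: [2, 3, 1, -3]
Squared errors: [4, 9, 1, 9]
Sum of squared errors = 23
MSE = 23 / 4 = 5.75

5.75


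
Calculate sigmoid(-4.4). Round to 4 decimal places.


sigmoid(z) = 1 / (1 + exp(-z))
exp(-(-4.4)) = exp(4.4) = 81.4509
1 + 81.4509 = 82.4509
1 / 82.4509 = 0.0121

0.0121


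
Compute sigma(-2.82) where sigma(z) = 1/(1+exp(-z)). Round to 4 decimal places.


sigmoid(z) = 1 / (1 + exp(-z))
exp(-(-2.82)) = exp(2.82) = 16.7769
1 + 16.7769 = 17.7769
1 / 17.7769 = 0.0563

0.0563


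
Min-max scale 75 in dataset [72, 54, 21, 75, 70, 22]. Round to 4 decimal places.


Min = 21, Max = 75
Range = 75 - 21 = 54
Scaled = (x - min) / (max - min)
= (75 - 21) / 54
= 54 / 54
= 1.0000

1.0000


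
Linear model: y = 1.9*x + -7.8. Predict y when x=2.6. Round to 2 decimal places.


y = 1.9 * 2.6 + (-7.8)
= 4.94 + (-7.8)
= -2.86

-2.86


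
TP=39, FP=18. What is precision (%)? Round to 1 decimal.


Precision = TP / (TP + FP) * 100
= 39 / (39 + 18)
= 39 / 57
= 0.6842
= 68.4%

68.4


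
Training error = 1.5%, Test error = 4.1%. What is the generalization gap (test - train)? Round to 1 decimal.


Generalization gap = test_error - train_error
= 4.1 - 1.5
= 2.6%
A moderate gap.

2.6


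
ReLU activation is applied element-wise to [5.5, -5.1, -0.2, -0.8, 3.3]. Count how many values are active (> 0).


ReLU(x) = max(0, x) for each element:
ReLU(5.5) = 5.5
ReLU(-5.1) = 0
ReLU(-0.2) = 0
ReLU(-0.8) = 0
ReLU(3.3) = 3.3
Active neurons (>0): 2

2


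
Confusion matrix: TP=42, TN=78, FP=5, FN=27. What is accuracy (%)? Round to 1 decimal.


Accuracy = (TP + TN) / (TP + TN + FP + FN) * 100
= (42 + 78) / (42 + 78 + 5 + 27)
= 120 / 152
= 0.7895
= 78.9%

78.9


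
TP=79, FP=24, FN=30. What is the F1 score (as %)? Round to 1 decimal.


Precision = TP / (TP + FP) = 79 / 103 = 0.767
Recall = TP / (TP + FN) = 79 / 109 = 0.7248
F1 = 2 * P * R / (P + R)
= 2 * 0.767 * 0.7248 / (0.767 + 0.7248)
= 1.1118 / 1.4918
= 0.7453
As percentage: 74.5%

74.5


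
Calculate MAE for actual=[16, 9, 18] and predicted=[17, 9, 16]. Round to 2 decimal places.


Absolute errors: [1, 0, 2]
Sum of absolute errors = 3
MAE = 3 / 3 = 1.00

1.00


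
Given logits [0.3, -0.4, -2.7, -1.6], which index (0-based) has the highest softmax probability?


Softmax is a monotonic transformation, so it preserves the argmax.
We need to find the index of the maximum logit.
Index 0: 0.3
Index 1: -0.4
Index 2: -2.7
Index 3: -1.6
Maximum logit = 0.3 at index 0

0


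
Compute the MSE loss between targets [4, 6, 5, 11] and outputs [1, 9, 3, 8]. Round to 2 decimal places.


Differences: [3, -3, 2, 3]
Squared errors: [9, 9, 4, 9]
Sum of squared errors = 31
MSE = 31 / 4 = 7.75

7.75


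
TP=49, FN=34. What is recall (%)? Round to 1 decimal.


Recall = TP / (TP + FN) * 100
= 49 / (49 + 34)
= 49 / 83
= 0.5904
= 59.0%

59.0


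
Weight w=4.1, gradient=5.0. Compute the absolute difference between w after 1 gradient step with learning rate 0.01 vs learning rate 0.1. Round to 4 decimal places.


With lr=0.01: w_new = 4.1 - 0.01 * 5.0 = 4.05
With lr=0.1: w_new = 4.1 - 0.1 * 5.0 = 3.6
Absolute difference = |4.05 - 3.6|
= 0.4500

0.4500


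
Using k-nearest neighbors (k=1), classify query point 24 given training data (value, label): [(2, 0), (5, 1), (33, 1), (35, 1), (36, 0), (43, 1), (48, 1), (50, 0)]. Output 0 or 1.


Distances from query 24:
Point 33 (class 1): distance = 9
K=1 nearest neighbors: classes = [1]
Votes for class 1: 1 / 1
Majority vote => class 1

1


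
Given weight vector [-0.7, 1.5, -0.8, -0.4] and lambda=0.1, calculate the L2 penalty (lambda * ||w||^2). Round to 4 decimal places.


Squaring each weight:
(-0.7)^2 = 0.49
1.5^2 = 2.25
(-0.8)^2 = 0.64
(-0.4)^2 = 0.16
Sum of squares = 3.54
Penalty = 0.1 * 3.54 = 0.3540

0.3540


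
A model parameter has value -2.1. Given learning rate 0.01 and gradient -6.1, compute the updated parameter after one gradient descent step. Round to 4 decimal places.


w_new = w_old - lr * gradient
= -2.1 - 0.01 * -6.1
= -2.1 - (-0.061)
= -2.0390

-2.0390


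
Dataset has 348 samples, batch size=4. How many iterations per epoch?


Iterations per epoch = dataset_size / batch_size
= 348 / 4
= 87

87


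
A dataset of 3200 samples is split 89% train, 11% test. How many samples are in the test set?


Train samples = 3200 * 89% = 2848
Test samples = 3200 - 2848
= 352

352


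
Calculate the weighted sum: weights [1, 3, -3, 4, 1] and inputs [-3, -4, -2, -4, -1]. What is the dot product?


Element-wise products:
1 * -3 = -3
3 * -4 = -12
-3 * -2 = 6
4 * -4 = -16
1 * -1 = -1
Sum = -3 + -12 + 6 + -16 + -1
= -26

-26


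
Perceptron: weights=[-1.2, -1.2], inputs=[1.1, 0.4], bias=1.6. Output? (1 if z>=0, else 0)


z = w . x + b
= -1.2*1.1 + -1.2*0.4 + 1.6
= -1.32 + -0.48 + 1.6
= -1.8 + 1.6
= -0.2
Since z = -0.2 < 0, output = 0

0


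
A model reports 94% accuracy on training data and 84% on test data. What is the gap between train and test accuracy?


Gap = train_accuracy - test_accuracy
= 94 - 84
= 10%
This moderate gap may indicate mild overfitting.

10


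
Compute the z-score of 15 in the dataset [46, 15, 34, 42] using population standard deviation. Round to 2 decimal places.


Mean = (46 + 15 + 34 + 42) / 4 = 34.25
Variance = sum((x_i - mean)^2) / n = 142.1875
Std = sqrt(142.1875) = 11.9242
Z = (x - mean) / std
= (15 - 34.25) / 11.9242
= -19.25 / 11.9242
= -1.61

-1.61


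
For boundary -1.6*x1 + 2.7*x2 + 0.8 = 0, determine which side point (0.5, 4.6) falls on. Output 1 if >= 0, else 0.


Compute -1.6 * 0.5 + 2.7 * 4.6 + 0.8
= -0.8 + 12.42 + 0.8
= 12.42
Since 12.42 >= 0, the point is on the positive side.

1


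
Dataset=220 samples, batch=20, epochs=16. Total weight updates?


Iterations per epoch = 220 / 20 = 11
Total updates = iterations_per_epoch * epochs
= 11 * 16
= 176

176


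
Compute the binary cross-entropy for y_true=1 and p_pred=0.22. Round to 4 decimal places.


For y=1: Loss = -log(p)
= -log(0.22)
= -(-1.5141)
= 1.5141

1.5141


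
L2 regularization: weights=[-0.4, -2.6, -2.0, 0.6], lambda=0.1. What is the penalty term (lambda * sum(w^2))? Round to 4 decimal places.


Squaring each weight:
(-0.4)^2 = 0.16
(-2.6)^2 = 6.76
(-2.0)^2 = 4.0
0.6^2 = 0.36
Sum of squares = 11.28
Penalty = 0.1 * 11.28 = 1.1280

1.1280


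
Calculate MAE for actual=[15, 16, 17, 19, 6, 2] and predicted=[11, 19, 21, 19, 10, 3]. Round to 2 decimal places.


Absolute errors: [4, 3, 4, 0, 4, 1]
Sum of absolute errors = 16
MAE = 16 / 6 = 2.67

2.67


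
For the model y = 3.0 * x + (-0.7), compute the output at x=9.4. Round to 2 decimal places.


y = 3.0 * 9.4 + (-0.7)
= 28.2 + (-0.7)
= 27.50

27.50


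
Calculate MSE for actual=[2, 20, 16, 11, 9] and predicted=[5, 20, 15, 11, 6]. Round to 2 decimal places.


Differences: [-3, 0, 1, 0, 3]
Squared errors: [9, 0, 1, 0, 9]
Sum of squared errors = 19
MSE = 19 / 5 = 3.80

3.80


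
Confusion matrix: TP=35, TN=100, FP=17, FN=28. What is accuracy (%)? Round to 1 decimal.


Accuracy = (TP + TN) / (TP + TN + FP + FN) * 100
= (35 + 100) / (35 + 100 + 17 + 28)
= 135 / 180
= 0.75
= 75.0%

75.0


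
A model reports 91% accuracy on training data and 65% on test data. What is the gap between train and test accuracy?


Gap = train_accuracy - test_accuracy
= 91 - 65
= 26%
This large gap strongly indicates overfitting.

26


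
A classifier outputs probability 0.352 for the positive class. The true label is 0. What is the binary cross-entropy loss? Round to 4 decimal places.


For y=0: Loss = -log(1-p)
= -log(1 - 0.352)
= -log(0.648)
= -(-0.4339)
= 0.4339

0.4339


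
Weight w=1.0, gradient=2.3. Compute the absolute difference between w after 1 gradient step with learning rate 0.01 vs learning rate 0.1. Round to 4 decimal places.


With lr=0.01: w_new = 1.0 - 0.01 * 2.3 = 0.977
With lr=0.1: w_new = 1.0 - 0.1 * 2.3 = 0.77
Absolute difference = |0.977 - 0.77|
= 0.2070

0.2070


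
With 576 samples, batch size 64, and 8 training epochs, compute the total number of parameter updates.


Iterations per epoch = 576 / 64 = 9
Total updates = iterations_per_epoch * epochs
= 9 * 8
= 72

72


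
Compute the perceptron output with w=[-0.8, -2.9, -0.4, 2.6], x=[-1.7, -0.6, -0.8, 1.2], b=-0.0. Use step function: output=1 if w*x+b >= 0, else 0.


z = w . x + b
= -0.8*-1.7 + -2.9*-0.6 + -0.4*-0.8 + 2.6*1.2 + -0.0
= 1.36 + 1.74 + 0.32 + 3.12 + -0.0
= 6.54 + -0.0
= 6.54
Since z = 6.54 >= 0, output = 1

1


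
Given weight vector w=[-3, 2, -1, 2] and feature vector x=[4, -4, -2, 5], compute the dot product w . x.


Element-wise products:
-3 * 4 = -12
2 * -4 = -8
-1 * -2 = 2
2 * 5 = 10
Sum = -12 + -8 + 2 + 10
= -8

-8


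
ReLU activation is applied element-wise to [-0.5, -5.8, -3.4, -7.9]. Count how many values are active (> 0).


ReLU(x) = max(0, x) for each element:
ReLU(-0.5) = 0
ReLU(-5.8) = 0
ReLU(-3.4) = 0
ReLU(-7.9) = 0
Active neurons (>0): 0

0


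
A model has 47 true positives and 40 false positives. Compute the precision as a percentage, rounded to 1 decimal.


Precision = TP / (TP + FP) * 100
= 47 / (47 + 40)
= 47 / 87
= 0.5402
= 54.0%

54.0


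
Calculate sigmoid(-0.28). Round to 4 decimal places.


sigmoid(z) = 1 / (1 + exp(-z))
exp(-(-0.28)) = exp(0.28) = 1.3231
1 + 1.3231 = 2.3231
1 / 2.3231 = 0.4305

0.4305


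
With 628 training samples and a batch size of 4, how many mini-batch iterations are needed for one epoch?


Iterations per epoch = dataset_size / batch_size
= 628 / 4
= 157

157


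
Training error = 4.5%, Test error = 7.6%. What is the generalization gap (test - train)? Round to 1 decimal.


Generalization gap = test_error - train_error
= 7.6 - 4.5
= 3.1%
A moderate gap.

3.1


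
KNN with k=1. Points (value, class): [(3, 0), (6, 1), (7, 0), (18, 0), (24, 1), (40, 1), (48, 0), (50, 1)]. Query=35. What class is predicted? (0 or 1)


Distances from query 35:
Point 40 (class 1): distance = 5
K=1 nearest neighbors: classes = [1]
Votes for class 1: 1 / 1
Majority vote => class 1

1


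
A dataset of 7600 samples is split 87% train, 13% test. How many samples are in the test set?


Train samples = 7600 * 87% = 6612
Test samples = 7600 - 6612
= 988

988


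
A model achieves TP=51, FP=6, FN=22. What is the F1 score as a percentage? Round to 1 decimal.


Precision = TP / (TP + FP) = 51 / 57 = 0.8947
Recall = TP / (TP + FN) = 51 / 73 = 0.6986
F1 = 2 * P * R / (P + R)
= 2 * 0.8947 * 0.6986 / (0.8947 + 0.6986)
= 1.2502 / 1.5934
= 0.7846
As percentage: 78.5%

78.5


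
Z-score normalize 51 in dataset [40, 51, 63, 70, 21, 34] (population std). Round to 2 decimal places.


Mean = (40 + 51 + 63 + 70 + 21 + 34) / 6 = 46.5
Variance = sum((x_i - mean)^2) / n = 282.25
Std = sqrt(282.25) = 16.8003
Z = (x - mean) / std
= (51 - 46.5) / 16.8003
= 4.5 / 16.8003
= 0.27

0.27


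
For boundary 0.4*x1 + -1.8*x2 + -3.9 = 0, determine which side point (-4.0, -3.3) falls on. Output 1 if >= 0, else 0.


Compute 0.4 * -4.0 + -1.8 * -3.3 + -3.9
= -1.6 + 5.94 + -3.9
= 0.44
Since 0.44 >= 0, the point is on the positive side.

1


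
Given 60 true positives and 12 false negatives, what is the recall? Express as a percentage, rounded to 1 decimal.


Recall = TP / (TP + FN) * 100
= 60 / (60 + 12)
= 60 / 72
= 0.8333
= 83.3%

83.3


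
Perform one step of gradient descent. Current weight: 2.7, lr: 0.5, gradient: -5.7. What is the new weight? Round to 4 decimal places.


w_new = w_old - lr * gradient
= 2.7 - 0.5 * -5.7
= 2.7 - (-2.85)
= 5.5500

5.5500
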